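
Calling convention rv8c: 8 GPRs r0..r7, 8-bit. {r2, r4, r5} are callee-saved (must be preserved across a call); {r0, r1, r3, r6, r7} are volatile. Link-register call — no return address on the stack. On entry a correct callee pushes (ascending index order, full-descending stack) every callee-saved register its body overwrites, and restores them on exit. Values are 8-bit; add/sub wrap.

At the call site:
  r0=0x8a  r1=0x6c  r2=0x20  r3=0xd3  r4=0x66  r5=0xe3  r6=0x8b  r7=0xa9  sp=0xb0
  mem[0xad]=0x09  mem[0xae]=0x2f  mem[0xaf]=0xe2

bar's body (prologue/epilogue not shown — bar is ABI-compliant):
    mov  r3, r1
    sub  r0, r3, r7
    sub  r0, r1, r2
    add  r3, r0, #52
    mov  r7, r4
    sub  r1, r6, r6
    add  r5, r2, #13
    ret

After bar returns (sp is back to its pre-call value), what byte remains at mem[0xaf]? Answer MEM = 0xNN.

prologue: push r5 -> mem[0xaf]=0xe3, sp=0xaf
body[0] mov  r3, r1 -> r3=0x6c
body[1] sub  r0, r3, r7 -> r0=0xc3
body[2] sub  r0, r1, r2 -> r0=0x4c
body[3] add  r3, r0, #52 -> r3=0x80
body[4] mov  r7, r4 -> r7=0x66
body[5] sub  r1, r6, r6 -> r1=0x00
body[6] add  r5, r2, #13 -> r5=0x2d
epilogue: pop r5=0xe3, sp=0xb0
prologue pushed ['r5'] at ['0xaf']

MEM = 0xe3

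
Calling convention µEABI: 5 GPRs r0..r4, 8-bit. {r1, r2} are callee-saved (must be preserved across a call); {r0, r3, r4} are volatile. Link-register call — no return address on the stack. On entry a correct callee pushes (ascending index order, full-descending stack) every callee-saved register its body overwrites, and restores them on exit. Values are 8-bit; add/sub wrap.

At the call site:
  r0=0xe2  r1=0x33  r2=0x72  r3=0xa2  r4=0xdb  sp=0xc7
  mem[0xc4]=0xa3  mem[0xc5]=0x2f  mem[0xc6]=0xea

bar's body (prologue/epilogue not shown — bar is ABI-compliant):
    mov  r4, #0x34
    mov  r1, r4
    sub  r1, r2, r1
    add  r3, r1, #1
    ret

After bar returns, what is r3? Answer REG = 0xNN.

REG = 0x3f

prologue: push r1 -> mem[0xc6]=0x33, sp=0xc6
body[0] mov  r4, #0x34 -> r4=0x34
body[1] mov  r1, r4 -> r1=0x34
body[2] sub  r1, r2, r1 -> r1=0x3e
body[3] add  r3, r1, #1 -> r3=0x3f
epilogue: pop r1=0x33, sp=0xc7
r3 is caller-saved -> body value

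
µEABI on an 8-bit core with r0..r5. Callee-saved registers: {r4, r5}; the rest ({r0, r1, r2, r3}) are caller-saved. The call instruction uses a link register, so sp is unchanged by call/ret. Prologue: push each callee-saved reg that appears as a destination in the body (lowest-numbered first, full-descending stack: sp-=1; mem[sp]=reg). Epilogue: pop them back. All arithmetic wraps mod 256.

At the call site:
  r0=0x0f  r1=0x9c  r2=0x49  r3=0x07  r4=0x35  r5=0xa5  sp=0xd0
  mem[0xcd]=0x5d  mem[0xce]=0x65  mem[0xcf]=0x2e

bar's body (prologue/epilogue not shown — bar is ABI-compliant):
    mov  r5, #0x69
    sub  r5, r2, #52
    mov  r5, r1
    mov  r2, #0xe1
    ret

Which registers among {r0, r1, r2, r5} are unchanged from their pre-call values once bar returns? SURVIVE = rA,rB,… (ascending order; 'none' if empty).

SURVIVE = r0,r1,r5

prologue: push r5 -> mem[0xcf]=0xa5, sp=0xcf
body[0] mov  r5, #0x69 -> r5=0x69
body[1] sub  r5, r2, #52 -> r5=0x15
body[2] mov  r5, r1 -> r5=0x9c
body[3] mov  r2, #0xe1 -> r2=0xe1
epilogue: pop r5=0xa5, sp=0xd0
r0: caller-saved, written=False
r1: caller-saved, written=False
r2: caller-saved, written=True
r5: callee-saved, written=True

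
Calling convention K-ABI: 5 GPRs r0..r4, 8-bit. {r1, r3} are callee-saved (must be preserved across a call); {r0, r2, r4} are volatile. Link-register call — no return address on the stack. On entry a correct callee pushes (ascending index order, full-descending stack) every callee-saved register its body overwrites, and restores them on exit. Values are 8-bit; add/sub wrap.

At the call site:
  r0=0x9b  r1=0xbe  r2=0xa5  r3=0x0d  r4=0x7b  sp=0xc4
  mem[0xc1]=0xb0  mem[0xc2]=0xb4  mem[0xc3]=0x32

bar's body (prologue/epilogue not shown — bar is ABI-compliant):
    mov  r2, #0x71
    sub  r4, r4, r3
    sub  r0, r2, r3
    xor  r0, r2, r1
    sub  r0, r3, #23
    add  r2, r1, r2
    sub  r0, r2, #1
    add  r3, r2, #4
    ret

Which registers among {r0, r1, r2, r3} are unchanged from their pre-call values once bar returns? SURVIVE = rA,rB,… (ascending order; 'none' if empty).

SURVIVE = r1,r3

prologue: push r3 -> mem[0xc3]=0x0d, sp=0xc3
body[0] mov  r2, #0x71 -> r2=0x71
body[1] sub  r4, r4, r3 -> r4=0x6e
body[2] sub  r0, r2, r3 -> r0=0x64
body[3] xor  r0, r2, r1 -> r0=0xcf
body[4] sub  r0, r3, #23 -> r0=0xf6
body[5] add  r2, r1, r2 -> r2=0x2f
body[6] sub  r0, r2, #1 -> r0=0x2e
body[7] add  r3, r2, #4 -> r3=0x33
epilogue: pop r3=0x0d, sp=0xc4
r0: caller-saved, written=True
r1: callee-saved, written=False
r2: caller-saved, written=True
r3: callee-saved, written=True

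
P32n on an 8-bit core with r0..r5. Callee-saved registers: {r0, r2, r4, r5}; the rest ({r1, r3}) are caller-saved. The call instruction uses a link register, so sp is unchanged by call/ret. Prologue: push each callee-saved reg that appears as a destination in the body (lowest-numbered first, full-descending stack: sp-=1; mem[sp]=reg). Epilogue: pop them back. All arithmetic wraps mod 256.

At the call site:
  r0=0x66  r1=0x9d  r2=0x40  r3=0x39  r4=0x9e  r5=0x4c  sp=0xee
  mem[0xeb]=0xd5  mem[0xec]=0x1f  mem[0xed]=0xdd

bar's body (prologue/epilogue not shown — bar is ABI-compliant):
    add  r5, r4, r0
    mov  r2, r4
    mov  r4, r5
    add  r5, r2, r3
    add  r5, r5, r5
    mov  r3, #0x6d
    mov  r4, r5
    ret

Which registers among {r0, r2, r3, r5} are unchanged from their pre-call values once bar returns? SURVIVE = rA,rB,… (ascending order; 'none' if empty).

SURVIVE = r0,r2,r5

prologue: push r2 -> mem[0xed]=0x40, sp=0xed
prologue: push r4 -> mem[0xec]=0x9e, sp=0xec
prologue: push r5 -> mem[0xeb]=0x4c, sp=0xeb
body[0] add  r5, r4, r0 -> r5=0x04
body[1] mov  r2, r4 -> r2=0x9e
body[2] mov  r4, r5 -> r4=0x04
body[3] add  r5, r2, r3 -> r5=0xd7
body[4] add  r5, r5, r5 -> r5=0xae
body[5] mov  r3, #0x6d -> r3=0x6d
body[6] mov  r4, r5 -> r4=0xae
epilogue: pop r5=0x4c, sp=0xec
epilogue: pop r4=0x9e, sp=0xed
epilogue: pop r2=0x40, sp=0xee
r0: callee-saved, written=False
r2: callee-saved, written=True
r3: caller-saved, written=True
r5: callee-saved, written=True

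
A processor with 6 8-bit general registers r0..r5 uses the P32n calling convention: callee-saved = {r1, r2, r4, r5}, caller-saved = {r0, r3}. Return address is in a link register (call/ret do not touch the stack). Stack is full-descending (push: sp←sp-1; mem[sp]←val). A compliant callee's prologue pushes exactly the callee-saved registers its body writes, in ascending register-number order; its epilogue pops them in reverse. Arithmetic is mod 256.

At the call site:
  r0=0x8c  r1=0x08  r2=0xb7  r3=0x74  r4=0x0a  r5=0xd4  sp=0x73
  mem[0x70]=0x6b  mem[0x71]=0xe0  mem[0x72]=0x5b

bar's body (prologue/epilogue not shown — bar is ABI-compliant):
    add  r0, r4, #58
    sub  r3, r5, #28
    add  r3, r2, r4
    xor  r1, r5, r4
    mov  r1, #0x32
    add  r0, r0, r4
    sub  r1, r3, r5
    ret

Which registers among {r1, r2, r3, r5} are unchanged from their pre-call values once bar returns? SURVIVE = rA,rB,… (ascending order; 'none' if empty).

prologue: push r1 → mem[0x72]=0x08, sp=0x72
body[0] add  r0, r4, #58 → r0=0x44
body[1] sub  r3, r5, #28 → r3=0xb8
body[2] add  r3, r2, r4 → r3=0xc1
body[3] xor  r1, r5, r4 → r1=0xde
body[4] mov  r1, #0x32 → r1=0x32
body[5] add  r0, r0, r4 → r0=0x4e
body[6] sub  r1, r3, r5 → r1=0xed
epilogue: pop r1=0x08, sp=0x73
r1: callee-saved, written=True
r2: callee-saved, written=False
r3: caller-saved, written=True
r5: callee-saved, written=False

SURVIVE = r1,r2,r5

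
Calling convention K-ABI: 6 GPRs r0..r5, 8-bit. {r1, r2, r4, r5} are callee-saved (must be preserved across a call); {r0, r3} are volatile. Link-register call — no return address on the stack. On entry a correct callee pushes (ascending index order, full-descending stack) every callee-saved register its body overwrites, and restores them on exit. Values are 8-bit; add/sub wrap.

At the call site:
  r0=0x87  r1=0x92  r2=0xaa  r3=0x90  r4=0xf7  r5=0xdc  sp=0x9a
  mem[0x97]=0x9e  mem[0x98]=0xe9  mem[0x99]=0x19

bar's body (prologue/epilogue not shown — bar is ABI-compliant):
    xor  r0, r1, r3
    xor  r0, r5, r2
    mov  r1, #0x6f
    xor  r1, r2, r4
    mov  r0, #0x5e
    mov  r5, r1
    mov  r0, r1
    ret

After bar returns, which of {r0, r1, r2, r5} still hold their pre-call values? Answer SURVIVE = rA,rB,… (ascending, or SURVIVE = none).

SURVIVE = r1,r2,r5

prologue: push r1 → mem[0x99]=0x92, sp=0x99
prologue: push r5 → mem[0x98]=0xdc, sp=0x98
body[0] xor  r0, r1, r3 → r0=0x02
body[1] xor  r0, r5, r2 → r0=0x76
body[2] mov  r1, #0x6f → r1=0x6f
body[3] xor  r1, r2, r4 → r1=0x5d
body[4] mov  r0, #0x5e → r0=0x5e
body[5] mov  r5, r1 → r5=0x5d
body[6] mov  r0, r1 → r0=0x5d
epilogue: pop r5=0xdc, sp=0x99
epilogue: pop r1=0x92, sp=0x9a
r0: caller-saved, written=True
r1: callee-saved, written=True
r2: callee-saved, written=False
r5: callee-saved, written=True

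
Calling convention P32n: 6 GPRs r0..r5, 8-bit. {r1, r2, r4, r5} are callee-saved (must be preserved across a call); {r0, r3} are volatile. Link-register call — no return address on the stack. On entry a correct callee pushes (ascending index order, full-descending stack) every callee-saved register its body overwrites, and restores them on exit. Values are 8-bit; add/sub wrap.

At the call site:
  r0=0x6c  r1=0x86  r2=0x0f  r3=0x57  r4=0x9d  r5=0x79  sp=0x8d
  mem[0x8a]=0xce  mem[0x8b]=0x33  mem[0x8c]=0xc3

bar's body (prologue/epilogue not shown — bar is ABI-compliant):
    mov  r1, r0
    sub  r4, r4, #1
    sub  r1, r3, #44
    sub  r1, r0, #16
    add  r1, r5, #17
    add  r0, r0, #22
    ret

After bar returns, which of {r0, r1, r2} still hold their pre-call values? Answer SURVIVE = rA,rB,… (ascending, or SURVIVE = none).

prologue: push r1 → mem[0x8c]=0x86, sp=0x8c
prologue: push r4 → mem[0x8b]=0x9d, sp=0x8b
body[0] mov  r1, r0 → r1=0x6c
body[1] sub  r4, r4, #1 → r4=0x9c
body[2] sub  r1, r3, #44 → r1=0x2b
body[3] sub  r1, r0, #16 → r1=0x5c
body[4] add  r1, r5, #17 → r1=0x8a
body[5] add  r0, r0, #22 → r0=0x82
epilogue: pop r4=0x9d, sp=0x8c
epilogue: pop r1=0x86, sp=0x8d
r0: caller-saved, written=True
r1: callee-saved, written=True
r2: callee-saved, written=False

SURVIVE = r1,r2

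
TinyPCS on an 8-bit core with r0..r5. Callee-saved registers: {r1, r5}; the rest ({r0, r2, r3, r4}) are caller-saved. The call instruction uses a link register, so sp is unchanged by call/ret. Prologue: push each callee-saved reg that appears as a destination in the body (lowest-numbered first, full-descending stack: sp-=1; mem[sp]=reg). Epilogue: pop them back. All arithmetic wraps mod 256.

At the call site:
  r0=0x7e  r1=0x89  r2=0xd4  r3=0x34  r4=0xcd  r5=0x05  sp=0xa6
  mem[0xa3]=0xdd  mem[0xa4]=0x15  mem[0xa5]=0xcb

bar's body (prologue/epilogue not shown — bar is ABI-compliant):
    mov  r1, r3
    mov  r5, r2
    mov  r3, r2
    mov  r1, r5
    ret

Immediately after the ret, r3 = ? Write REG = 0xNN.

REG = 0xd4

prologue: push r1 → mem[0xa5]=0x89, sp=0xa5
prologue: push r5 → mem[0xa4]=0x05, sp=0xa4
body[0] mov  r1, r3 → r1=0x34
body[1] mov  r5, r2 → r5=0xd4
body[2] mov  r3, r2 → r3=0xd4
body[3] mov  r1, r5 → r1=0xd4
epilogue: pop r5=0x05, sp=0xa5
epilogue: pop r1=0x89, sp=0xa6
r3 is caller-saved → body value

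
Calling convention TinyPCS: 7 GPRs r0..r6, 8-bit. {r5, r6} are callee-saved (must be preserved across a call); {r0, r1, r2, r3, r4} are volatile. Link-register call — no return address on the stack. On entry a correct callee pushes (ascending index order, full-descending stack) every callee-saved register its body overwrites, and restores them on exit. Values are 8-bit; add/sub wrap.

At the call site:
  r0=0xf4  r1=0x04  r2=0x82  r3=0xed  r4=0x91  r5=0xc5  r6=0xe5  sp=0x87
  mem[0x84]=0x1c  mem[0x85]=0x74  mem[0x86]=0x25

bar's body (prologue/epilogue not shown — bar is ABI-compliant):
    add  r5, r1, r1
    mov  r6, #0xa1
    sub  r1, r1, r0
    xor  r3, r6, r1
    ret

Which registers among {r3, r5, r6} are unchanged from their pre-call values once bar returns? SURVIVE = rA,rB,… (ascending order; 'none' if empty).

SURVIVE = r5,r6

prologue: push r5 → mem[0x86]=0xc5, sp=0x86
prologue: push r6 → mem[0x85]=0xe5, sp=0x85
body[0] add  r5, r1, r1 → r5=0x08
body[1] mov  r6, #0xa1 → r6=0xa1
body[2] sub  r1, r1, r0 → r1=0x10
body[3] xor  r3, r6, r1 → r3=0xb1
epilogue: pop r6=0xe5, sp=0x86
epilogue: pop r5=0xc5, sp=0x87
r3: caller-saved, written=True
r5: callee-saved, written=True
r6: callee-saved, written=True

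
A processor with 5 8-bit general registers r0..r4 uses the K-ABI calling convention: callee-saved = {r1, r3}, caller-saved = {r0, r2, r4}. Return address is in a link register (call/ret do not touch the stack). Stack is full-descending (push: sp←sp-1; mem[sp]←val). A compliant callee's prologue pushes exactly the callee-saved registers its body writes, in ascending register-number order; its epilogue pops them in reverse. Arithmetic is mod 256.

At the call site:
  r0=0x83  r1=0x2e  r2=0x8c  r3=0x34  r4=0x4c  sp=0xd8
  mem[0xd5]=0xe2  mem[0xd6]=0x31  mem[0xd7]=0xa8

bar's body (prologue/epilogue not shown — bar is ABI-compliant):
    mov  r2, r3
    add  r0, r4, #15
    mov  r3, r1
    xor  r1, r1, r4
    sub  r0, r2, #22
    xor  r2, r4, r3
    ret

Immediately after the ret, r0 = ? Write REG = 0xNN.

REG = 0x1e

prologue: push r1 → mem[0xd7]=0x2e, sp=0xd7
prologue: push r3 → mem[0xd6]=0x34, sp=0xd6
body[0] mov  r2, r3 → r2=0x34
body[1] add  r0, r4, #15 → r0=0x5b
body[2] mov  r3, r1 → r3=0x2e
body[3] xor  r1, r1, r4 → r1=0x62
body[4] sub  r0, r2, #22 → r0=0x1e
body[5] xor  r2, r4, r3 → r2=0x62
epilogue: pop r3=0x34, sp=0xd7
epilogue: pop r1=0x2e, sp=0xd8
r0 is caller-saved → body value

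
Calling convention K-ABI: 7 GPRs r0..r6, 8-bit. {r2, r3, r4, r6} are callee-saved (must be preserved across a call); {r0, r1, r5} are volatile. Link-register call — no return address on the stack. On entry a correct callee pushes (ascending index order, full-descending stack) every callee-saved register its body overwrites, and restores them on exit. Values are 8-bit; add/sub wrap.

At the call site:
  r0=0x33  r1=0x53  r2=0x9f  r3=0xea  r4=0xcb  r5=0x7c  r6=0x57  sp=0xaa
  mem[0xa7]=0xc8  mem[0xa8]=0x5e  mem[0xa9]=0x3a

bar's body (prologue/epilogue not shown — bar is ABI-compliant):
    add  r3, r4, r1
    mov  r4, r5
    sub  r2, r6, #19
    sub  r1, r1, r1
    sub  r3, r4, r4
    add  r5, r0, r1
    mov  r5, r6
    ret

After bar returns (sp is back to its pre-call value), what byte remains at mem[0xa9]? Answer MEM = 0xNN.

prologue: push r2 -> mem[0xa9]=0x9f, sp=0xa9
prologue: push r3 -> mem[0xa8]=0xea, sp=0xa8
prologue: push r4 -> mem[0xa7]=0xcb, sp=0xa7
body[0] add  r3, r4, r1 -> r3=0x1e
body[1] mov  r4, r5 -> r4=0x7c
body[2] sub  r2, r6, #19 -> r2=0x44
body[3] sub  r1, r1, r1 -> r1=0x00
body[4] sub  r3, r4, r4 -> r3=0x00
body[5] add  r5, r0, r1 -> r5=0x33
body[6] mov  r5, r6 -> r5=0x57
epilogue: pop r4=0xcb, sp=0xa8
epilogue: pop r3=0xea, sp=0xa9
epilogue: pop r2=0x9f, sp=0xaa
prologue pushed ['r2', 'r3', 'r4'] at ['0xa9', '0xa8', '0xa7']

MEM = 0x9f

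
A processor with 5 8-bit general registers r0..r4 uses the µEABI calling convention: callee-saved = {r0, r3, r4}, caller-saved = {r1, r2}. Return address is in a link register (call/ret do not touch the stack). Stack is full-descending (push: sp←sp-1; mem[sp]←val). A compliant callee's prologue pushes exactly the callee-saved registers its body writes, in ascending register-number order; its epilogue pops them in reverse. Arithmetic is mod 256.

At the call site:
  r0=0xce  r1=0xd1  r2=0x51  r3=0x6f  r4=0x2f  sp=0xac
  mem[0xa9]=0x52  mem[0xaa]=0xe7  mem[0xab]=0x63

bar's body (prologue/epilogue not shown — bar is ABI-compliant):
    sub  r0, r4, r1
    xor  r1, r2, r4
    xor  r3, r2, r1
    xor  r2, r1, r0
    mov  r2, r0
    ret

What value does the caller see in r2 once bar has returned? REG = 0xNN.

REG = 0x5e

prologue: push r0 → mem[0xab]=0xce, sp=0xab
prologue: push r3 → mem[0xaa]=0x6f, sp=0xaa
body[0] sub  r0, r4, r1 → r0=0x5e
body[1] xor  r1, r2, r4 → r1=0x7e
body[2] xor  r3, r2, r1 → r3=0x2f
body[3] xor  r2, r1, r0 → r2=0x20
body[4] mov  r2, r0 → r2=0x5e
epilogue: pop r3=0x6f, sp=0xab
epilogue: pop r0=0xce, sp=0xac
r2 is caller-saved → body value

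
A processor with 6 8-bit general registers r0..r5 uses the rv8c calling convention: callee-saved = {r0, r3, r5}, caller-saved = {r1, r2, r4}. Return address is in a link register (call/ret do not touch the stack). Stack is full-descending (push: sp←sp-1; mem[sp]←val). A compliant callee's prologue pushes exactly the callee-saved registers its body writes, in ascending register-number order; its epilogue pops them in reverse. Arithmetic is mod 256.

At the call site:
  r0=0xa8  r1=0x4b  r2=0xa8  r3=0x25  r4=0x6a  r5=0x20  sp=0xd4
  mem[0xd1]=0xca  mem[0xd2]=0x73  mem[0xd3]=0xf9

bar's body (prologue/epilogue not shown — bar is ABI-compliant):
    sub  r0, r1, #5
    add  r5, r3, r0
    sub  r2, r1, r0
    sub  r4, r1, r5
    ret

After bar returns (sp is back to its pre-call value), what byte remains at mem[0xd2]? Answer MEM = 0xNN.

MEM = 0x20

prologue: push r0 → mem[0xd3]=0xa8, sp=0xd3
prologue: push r5 → mem[0xd2]=0x20, sp=0xd2
body[0] sub  r0, r1, #5 → r0=0x46
body[1] add  r5, r3, r0 → r5=0x6b
body[2] sub  r2, r1, r0 → r2=0x05
body[3] sub  r4, r1, r5 → r4=0xe0
epilogue: pop r5=0x20, sp=0xd3
epilogue: pop r0=0xa8, sp=0xd4
prologue pushed ['r0', 'r5'] at ['0xd3', '0xd2']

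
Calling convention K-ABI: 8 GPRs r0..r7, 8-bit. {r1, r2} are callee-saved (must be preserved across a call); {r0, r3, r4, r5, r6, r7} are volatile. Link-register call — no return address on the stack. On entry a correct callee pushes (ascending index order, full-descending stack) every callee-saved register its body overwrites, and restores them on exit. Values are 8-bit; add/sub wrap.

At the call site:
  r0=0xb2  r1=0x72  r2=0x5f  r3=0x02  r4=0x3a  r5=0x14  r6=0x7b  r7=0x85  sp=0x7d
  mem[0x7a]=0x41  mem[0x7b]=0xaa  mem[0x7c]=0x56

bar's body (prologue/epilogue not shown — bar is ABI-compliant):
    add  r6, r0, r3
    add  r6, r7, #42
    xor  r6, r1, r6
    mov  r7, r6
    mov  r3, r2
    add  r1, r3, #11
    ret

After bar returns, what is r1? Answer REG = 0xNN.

prologue: push r1 → mem[0x7c]=0x72, sp=0x7c
body[0] add  r6, r0, r3 → r6=0xb4
body[1] add  r6, r7, #42 → r6=0xaf
body[2] xor  r6, r1, r6 → r6=0xdd
body[3] mov  r7, r6 → r7=0xdd
body[4] mov  r3, r2 → r3=0x5f
body[5] add  r1, r3, #11 → r1=0x6a
epilogue: pop r1=0x72, sp=0x7d
r1 is callee-saved → restored

REG = 0x72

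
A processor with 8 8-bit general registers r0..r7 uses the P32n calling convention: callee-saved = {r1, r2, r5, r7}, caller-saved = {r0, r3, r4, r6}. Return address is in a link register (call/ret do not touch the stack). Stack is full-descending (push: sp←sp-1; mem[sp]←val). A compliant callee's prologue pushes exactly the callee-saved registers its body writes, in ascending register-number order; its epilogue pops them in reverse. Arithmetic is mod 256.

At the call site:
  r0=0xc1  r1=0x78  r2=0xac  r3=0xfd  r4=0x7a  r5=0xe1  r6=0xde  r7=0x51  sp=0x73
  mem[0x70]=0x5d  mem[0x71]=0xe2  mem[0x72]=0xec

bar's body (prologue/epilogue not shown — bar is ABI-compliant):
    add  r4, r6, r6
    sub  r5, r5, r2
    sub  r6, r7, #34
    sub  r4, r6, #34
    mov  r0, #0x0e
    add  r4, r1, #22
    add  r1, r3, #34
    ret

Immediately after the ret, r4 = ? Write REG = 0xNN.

REG = 0x8e

prologue: push r1 -> mem[0x72]=0x78, sp=0x72
prologue: push r5 -> mem[0x71]=0xe1, sp=0x71
body[0] add  r4, r6, r6 -> r4=0xbc
body[1] sub  r5, r5, r2 -> r5=0x35
body[2] sub  r6, r7, #34 -> r6=0x2f
body[3] sub  r4, r6, #34 -> r4=0x0d
body[4] mov  r0, #0x0e -> r0=0x0e
body[5] add  r4, r1, #22 -> r4=0x8e
body[6] add  r1, r3, #34 -> r1=0x1f
epilogue: pop r5=0xe1, sp=0x72
epilogue: pop r1=0x78, sp=0x73
r4 is caller-saved -> body value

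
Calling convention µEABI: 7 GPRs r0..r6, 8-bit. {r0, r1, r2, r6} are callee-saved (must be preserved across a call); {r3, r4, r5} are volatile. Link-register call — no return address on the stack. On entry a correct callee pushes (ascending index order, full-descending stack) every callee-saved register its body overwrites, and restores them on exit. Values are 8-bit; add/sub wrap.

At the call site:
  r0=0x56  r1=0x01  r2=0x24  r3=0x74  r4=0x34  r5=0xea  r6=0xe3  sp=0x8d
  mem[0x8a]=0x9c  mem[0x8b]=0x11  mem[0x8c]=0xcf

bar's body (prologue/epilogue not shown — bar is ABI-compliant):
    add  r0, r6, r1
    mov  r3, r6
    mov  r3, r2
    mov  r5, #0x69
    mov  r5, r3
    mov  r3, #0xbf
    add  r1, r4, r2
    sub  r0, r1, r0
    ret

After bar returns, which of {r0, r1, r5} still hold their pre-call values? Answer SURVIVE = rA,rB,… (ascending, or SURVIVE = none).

SURVIVE = r0,r1

prologue: push r0 → mem[0x8c]=0x56, sp=0x8c
prologue: push r1 → mem[0x8b]=0x01, sp=0x8b
body[0] add  r0, r6, r1 → r0=0xe4
body[1] mov  r3, r6 → r3=0xe3
body[2] mov  r3, r2 → r3=0x24
body[3] mov  r5, #0x69 → r5=0x69
body[4] mov  r5, r3 → r5=0x24
body[5] mov  r3, #0xbf → r3=0xbf
body[6] add  r1, r4, r2 → r1=0x58
body[7] sub  r0, r1, r0 → r0=0x74
epilogue: pop r1=0x01, sp=0x8c
epilogue: pop r0=0x56, sp=0x8d
r0: callee-saved, written=True
r1: callee-saved, written=True
r5: caller-saved, written=True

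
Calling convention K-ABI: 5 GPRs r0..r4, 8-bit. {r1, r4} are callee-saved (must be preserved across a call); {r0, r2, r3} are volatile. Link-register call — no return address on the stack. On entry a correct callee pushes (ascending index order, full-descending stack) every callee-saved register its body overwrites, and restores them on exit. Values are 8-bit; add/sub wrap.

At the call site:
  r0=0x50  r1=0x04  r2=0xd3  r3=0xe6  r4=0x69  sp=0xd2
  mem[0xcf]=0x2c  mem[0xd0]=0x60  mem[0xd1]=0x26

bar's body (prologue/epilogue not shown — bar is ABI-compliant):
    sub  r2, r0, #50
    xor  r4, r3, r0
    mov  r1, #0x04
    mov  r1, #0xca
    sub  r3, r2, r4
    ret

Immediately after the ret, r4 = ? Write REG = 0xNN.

REG = 0x69

prologue: push r1 → mem[0xd1]=0x04, sp=0xd1
prologue: push r4 → mem[0xd0]=0x69, sp=0xd0
body[0] sub  r2, r0, #50 → r2=0x1e
body[1] xor  r4, r3, r0 → r4=0xb6
body[2] mov  r1, #0x04 → r1=0x04
body[3] mov  r1, #0xca → r1=0xca
body[4] sub  r3, r2, r4 → r3=0x68
epilogue: pop r4=0x69, sp=0xd1
epilogue: pop r1=0x04, sp=0xd2
r4 is callee-saved → restored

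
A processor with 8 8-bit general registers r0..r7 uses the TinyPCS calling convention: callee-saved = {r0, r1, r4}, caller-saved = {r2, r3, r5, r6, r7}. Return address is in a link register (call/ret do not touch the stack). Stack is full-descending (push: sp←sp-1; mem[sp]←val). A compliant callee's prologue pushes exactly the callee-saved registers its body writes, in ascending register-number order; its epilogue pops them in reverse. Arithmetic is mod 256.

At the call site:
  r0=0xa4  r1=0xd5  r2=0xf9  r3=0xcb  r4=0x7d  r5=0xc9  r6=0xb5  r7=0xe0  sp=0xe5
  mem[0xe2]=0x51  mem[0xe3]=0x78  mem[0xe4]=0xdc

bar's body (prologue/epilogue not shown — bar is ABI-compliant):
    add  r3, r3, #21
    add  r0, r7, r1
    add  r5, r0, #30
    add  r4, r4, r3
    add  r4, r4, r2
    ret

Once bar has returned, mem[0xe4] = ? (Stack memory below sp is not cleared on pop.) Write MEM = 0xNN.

prologue: push r0 -> mem[0xe4]=0xa4, sp=0xe4
prologue: push r4 -> mem[0xe3]=0x7d, sp=0xe3
body[0] add  r3, r3, #21 -> r3=0xe0
body[1] add  r0, r7, r1 -> r0=0xb5
body[2] add  r5, r0, #30 -> r5=0xd3
body[3] add  r4, r4, r3 -> r4=0x5d
body[4] add  r4, r4, r2 -> r4=0x56
epilogue: pop r4=0x7d, sp=0xe4
epilogue: pop r0=0xa4, sp=0xe5
prologue pushed ['r0', 'r4'] at ['0xe4', '0xe3']

MEM = 0xa4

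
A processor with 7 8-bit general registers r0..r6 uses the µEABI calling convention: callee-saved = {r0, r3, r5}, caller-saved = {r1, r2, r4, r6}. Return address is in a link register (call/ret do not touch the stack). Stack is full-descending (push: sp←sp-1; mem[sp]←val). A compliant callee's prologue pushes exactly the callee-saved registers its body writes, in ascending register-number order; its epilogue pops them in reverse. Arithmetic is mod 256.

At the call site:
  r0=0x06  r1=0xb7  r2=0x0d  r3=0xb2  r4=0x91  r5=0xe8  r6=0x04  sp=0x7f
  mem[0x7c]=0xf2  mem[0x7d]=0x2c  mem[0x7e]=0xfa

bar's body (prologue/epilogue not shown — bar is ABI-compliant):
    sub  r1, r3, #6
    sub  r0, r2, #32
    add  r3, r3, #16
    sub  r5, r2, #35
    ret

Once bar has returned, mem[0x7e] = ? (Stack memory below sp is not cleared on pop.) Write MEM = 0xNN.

MEM = 0x06

prologue: push r0 -> mem[0x7e]=0x06, sp=0x7e
prologue: push r3 -> mem[0x7d]=0xb2, sp=0x7d
prologue: push r5 -> mem[0x7c]=0xe8, sp=0x7c
body[0] sub  r1, r3, #6 -> r1=0xac
body[1] sub  r0, r2, #32 -> r0=0xed
body[2] add  r3, r3, #16 -> r3=0xc2
body[3] sub  r5, r2, #35 -> r5=0xea
epilogue: pop r5=0xe8, sp=0x7d
epilogue: pop r3=0xb2, sp=0x7e
epilogue: pop r0=0x06, sp=0x7f
prologue pushed ['r0', 'r3', 'r5'] at ['0x7e', '0x7d', '0x7c']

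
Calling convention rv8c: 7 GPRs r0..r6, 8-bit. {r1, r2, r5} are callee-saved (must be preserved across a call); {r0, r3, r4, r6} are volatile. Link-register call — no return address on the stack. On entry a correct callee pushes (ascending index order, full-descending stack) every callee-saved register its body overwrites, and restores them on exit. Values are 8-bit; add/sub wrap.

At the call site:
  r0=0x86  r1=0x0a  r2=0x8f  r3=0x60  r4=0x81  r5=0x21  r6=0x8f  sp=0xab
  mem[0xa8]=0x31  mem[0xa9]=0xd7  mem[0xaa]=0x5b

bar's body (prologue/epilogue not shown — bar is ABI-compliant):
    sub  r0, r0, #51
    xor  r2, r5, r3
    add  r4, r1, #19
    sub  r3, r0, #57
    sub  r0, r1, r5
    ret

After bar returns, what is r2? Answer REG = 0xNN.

prologue: push r2 -> mem[0xaa]=0x8f, sp=0xaa
body[0] sub  r0, r0, #51 -> r0=0x53
body[1] xor  r2, r5, r3 -> r2=0x41
body[2] add  r4, r1, #19 -> r4=0x1d
body[3] sub  r3, r0, #57 -> r3=0x1a
body[4] sub  r0, r1, r5 -> r0=0xe9
epilogue: pop r2=0x8f, sp=0xab
r2 is callee-saved -> restored

REG = 0x8f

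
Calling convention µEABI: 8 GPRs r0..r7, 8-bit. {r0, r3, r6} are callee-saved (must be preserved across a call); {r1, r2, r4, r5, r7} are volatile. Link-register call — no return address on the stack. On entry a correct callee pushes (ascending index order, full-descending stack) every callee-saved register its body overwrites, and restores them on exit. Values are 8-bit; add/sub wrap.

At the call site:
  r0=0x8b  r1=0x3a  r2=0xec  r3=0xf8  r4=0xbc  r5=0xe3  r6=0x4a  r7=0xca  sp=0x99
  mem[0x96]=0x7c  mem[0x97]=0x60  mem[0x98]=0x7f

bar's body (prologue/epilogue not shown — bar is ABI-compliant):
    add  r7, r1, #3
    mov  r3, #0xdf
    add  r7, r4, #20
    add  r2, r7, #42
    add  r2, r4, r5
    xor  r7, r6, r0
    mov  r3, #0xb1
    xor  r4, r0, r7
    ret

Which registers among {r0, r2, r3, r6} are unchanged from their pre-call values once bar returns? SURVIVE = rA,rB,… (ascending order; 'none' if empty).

SURVIVE = r0,r3,r6

prologue: push r3 -> mem[0x98]=0xf8, sp=0x98
body[0] add  r7, r1, #3 -> r7=0x3d
body[1] mov  r3, #0xdf -> r3=0xdf
body[2] add  r7, r4, #20 -> r7=0xd0
body[3] add  r2, r7, #42 -> r2=0xfa
body[4] add  r2, r4, r5 -> r2=0x9f
body[5] xor  r7, r6, r0 -> r7=0xc1
body[6] mov  r3, #0xb1 -> r3=0xb1
body[7] xor  r4, r0, r7 -> r4=0x4a
epilogue: pop r3=0xf8, sp=0x99
r0: callee-saved, written=False
r2: caller-saved, written=True
r3: callee-saved, written=True
r6: callee-saved, written=False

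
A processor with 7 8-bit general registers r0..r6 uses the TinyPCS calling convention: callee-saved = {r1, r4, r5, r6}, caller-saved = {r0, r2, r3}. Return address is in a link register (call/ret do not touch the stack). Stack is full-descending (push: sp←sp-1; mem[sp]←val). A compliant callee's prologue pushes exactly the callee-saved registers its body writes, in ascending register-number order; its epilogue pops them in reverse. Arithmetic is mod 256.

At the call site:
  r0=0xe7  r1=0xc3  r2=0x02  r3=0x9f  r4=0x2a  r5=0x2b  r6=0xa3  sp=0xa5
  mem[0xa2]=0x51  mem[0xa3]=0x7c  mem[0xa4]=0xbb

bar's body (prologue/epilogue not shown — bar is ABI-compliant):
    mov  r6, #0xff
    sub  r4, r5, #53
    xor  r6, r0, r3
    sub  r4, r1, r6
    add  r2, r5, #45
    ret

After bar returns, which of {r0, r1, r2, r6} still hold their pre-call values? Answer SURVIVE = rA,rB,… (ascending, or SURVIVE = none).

SURVIVE = r0,r1,r6

prologue: push r4 -> mem[0xa4]=0x2a, sp=0xa4
prologue: push r6 -> mem[0xa3]=0xa3, sp=0xa3
body[0] mov  r6, #0xff -> r6=0xff
body[1] sub  r4, r5, #53 -> r4=0xf6
body[2] xor  r6, r0, r3 -> r6=0x78
body[3] sub  r4, r1, r6 -> r4=0x4b
body[4] add  r2, r5, #45 -> r2=0x58
epilogue: pop r6=0xa3, sp=0xa4
epilogue: pop r4=0x2a, sp=0xa5
r0: caller-saved, written=False
r1: callee-saved, written=False
r2: caller-saved, written=True
r6: callee-saved, written=True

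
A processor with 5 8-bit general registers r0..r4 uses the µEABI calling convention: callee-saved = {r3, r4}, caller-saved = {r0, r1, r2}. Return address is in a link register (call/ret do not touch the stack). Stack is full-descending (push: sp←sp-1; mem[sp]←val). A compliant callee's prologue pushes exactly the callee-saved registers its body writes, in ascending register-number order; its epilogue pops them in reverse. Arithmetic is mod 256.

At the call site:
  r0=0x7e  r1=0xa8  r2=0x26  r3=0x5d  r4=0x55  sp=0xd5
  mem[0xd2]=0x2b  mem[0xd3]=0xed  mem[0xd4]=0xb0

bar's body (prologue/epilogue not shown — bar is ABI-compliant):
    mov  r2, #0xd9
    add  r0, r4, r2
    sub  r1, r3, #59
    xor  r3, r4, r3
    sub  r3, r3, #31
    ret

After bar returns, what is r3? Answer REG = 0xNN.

prologue: push r3 → mem[0xd4]=0x5d, sp=0xd4
body[0] mov  r2, #0xd9 → r2=0xd9
body[1] add  r0, r4, r2 → r0=0x2e
body[2] sub  r1, r3, #59 → r1=0x22
body[3] xor  r3, r4, r3 → r3=0x08
body[4] sub  r3, r3, #31 → r3=0xe9
epilogue: pop r3=0x5d, sp=0xd5
r3 is callee-saved → restored

REG = 0x5d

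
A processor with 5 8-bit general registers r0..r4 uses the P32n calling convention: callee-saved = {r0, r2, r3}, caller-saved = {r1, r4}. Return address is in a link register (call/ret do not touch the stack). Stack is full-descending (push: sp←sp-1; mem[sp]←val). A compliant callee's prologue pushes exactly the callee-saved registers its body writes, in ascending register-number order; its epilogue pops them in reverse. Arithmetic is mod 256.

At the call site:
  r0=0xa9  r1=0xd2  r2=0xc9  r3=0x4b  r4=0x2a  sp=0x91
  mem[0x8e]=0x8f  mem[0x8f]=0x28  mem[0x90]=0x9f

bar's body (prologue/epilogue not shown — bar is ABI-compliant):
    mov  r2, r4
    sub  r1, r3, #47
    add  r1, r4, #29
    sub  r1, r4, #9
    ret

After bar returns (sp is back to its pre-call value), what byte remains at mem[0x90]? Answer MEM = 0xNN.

prologue: push r2 -> mem[0x90]=0xc9, sp=0x90
body[0] mov  r2, r4 -> r2=0x2a
body[1] sub  r1, r3, #47 -> r1=0x1c
body[2] add  r1, r4, #29 -> r1=0x47
body[3] sub  r1, r4, #9 -> r1=0x21
epilogue: pop r2=0xc9, sp=0x91
prologue pushed ['r2'] at ['0x90']

MEM = 0xc9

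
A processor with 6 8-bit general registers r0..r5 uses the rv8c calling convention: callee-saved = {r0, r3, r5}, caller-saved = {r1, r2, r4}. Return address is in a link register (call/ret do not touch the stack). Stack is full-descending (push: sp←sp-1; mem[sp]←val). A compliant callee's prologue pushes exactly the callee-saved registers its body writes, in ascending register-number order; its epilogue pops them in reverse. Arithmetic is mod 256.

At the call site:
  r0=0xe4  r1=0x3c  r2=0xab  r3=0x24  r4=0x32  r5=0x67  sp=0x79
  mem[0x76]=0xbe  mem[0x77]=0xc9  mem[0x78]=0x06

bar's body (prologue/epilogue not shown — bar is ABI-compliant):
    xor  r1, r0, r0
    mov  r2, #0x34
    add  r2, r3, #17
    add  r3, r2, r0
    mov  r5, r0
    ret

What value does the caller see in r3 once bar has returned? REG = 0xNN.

prologue: push r3 → mem[0x78]=0x24, sp=0x78
prologue: push r5 → mem[0x77]=0x67, sp=0x77
body[0] xor  r1, r0, r0 → r1=0x00
body[1] mov  r2, #0x34 → r2=0x34
body[2] add  r2, r3, #17 → r2=0x35
body[3] add  r3, r2, r0 → r3=0x19
body[4] mov  r5, r0 → r5=0xe4
epilogue: pop r5=0x67, sp=0x78
epilogue: pop r3=0x24, sp=0x79
r3 is callee-saved → restored

REG = 0x24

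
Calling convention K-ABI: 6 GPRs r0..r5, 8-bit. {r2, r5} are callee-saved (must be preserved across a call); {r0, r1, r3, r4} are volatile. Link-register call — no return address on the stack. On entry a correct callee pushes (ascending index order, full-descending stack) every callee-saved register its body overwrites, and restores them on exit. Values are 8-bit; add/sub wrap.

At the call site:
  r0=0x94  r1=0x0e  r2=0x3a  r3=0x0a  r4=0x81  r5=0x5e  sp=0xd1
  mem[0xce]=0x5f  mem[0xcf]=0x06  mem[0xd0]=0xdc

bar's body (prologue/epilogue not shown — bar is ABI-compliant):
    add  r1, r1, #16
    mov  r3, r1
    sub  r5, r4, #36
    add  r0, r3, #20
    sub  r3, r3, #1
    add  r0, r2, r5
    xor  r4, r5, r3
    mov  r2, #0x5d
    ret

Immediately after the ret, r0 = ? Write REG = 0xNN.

REG = 0x97

prologue: push r2 → mem[0xd0]=0x3a, sp=0xd0
prologue: push r5 → mem[0xcf]=0x5e, sp=0xcf
body[0] add  r1, r1, #16 → r1=0x1e
body[1] mov  r3, r1 → r3=0x1e
body[2] sub  r5, r4, #36 → r5=0x5d
body[3] add  r0, r3, #20 → r0=0x32
body[4] sub  r3, r3, #1 → r3=0x1d
body[5] add  r0, r2, r5 → r0=0x97
body[6] xor  r4, r5, r3 → r4=0x40
body[7] mov  r2, #0x5d → r2=0x5d
epilogue: pop r5=0x5e, sp=0xd0
epilogue: pop r2=0x3a, sp=0xd1
r0 is caller-saved → body value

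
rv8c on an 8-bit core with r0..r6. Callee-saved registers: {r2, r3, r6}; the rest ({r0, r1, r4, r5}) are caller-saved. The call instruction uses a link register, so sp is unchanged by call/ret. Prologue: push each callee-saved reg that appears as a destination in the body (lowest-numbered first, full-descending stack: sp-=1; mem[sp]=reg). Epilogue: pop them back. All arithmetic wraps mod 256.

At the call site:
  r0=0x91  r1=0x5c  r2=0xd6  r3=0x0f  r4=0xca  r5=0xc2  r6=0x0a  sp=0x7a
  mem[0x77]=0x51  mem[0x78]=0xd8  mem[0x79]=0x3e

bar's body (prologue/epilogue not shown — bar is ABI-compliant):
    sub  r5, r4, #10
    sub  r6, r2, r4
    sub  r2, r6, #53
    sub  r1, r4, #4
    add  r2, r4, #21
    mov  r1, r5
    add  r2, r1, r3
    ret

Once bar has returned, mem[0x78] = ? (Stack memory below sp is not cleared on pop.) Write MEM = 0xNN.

prologue: push r2 -> mem[0x79]=0xd6, sp=0x79
prologue: push r6 -> mem[0x78]=0x0a, sp=0x78
body[0] sub  r5, r4, #10 -> r5=0xc0
body[1] sub  r6, r2, r4 -> r6=0x0c
body[2] sub  r2, r6, #53 -> r2=0xd7
body[3] sub  r1, r4, #4 -> r1=0xc6
body[4] add  r2, r4, #21 -> r2=0xdf
body[5] mov  r1, r5 -> r1=0xc0
body[6] add  r2, r1, r3 -> r2=0xcf
epilogue: pop r6=0x0a, sp=0x79
epilogue: pop r2=0xd6, sp=0x7a
prologue pushed ['r2', 'r6'] at ['0x79', '0x78']

MEM = 0x0a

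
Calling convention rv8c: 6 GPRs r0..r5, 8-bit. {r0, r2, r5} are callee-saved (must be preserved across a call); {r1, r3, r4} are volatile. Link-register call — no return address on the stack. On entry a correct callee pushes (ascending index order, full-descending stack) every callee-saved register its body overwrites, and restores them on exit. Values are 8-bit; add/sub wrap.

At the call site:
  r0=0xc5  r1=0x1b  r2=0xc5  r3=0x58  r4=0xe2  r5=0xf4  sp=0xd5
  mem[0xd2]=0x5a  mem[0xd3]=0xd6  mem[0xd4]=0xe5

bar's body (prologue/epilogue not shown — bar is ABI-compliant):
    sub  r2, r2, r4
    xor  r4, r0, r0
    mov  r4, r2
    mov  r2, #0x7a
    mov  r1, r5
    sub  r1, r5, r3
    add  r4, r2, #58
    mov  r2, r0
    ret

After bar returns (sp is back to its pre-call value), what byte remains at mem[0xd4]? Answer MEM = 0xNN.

MEM = 0xc5

prologue: push r2 -> mem[0xd4]=0xc5, sp=0xd4
body[0] sub  r2, r2, r4 -> r2=0xe3
body[1] xor  r4, r0, r0 -> r4=0x00
body[2] mov  r4, r2 -> r4=0xe3
body[3] mov  r2, #0x7a -> r2=0x7a
body[4] mov  r1, r5 -> r1=0xf4
body[5] sub  r1, r5, r3 -> r1=0x9c
body[6] add  r4, r2, #58 -> r4=0xb4
body[7] mov  r2, r0 -> r2=0xc5
epilogue: pop r2=0xc5, sp=0xd5
prologue pushed ['r2'] at ['0xd4']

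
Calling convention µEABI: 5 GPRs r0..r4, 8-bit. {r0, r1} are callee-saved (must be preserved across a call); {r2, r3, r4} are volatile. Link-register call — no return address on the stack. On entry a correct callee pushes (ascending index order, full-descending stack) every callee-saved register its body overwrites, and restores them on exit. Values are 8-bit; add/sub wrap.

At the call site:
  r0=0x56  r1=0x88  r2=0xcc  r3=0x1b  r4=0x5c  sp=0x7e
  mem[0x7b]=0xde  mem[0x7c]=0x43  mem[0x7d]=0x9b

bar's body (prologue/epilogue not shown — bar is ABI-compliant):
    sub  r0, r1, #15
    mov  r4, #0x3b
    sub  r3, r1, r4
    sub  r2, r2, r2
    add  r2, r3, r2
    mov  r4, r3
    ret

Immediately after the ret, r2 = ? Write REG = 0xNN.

REG = 0x4d

prologue: push r0 → mem[0x7d]=0x56, sp=0x7d
body[0] sub  r0, r1, #15 → r0=0x79
body[1] mov  r4, #0x3b → r4=0x3b
body[2] sub  r3, r1, r4 → r3=0x4d
body[3] sub  r2, r2, r2 → r2=0x00
body[4] add  r2, r3, r2 → r2=0x4d
body[5] mov  r4, r3 → r4=0x4d
epilogue: pop r0=0x56, sp=0x7e
r2 is caller-saved → body value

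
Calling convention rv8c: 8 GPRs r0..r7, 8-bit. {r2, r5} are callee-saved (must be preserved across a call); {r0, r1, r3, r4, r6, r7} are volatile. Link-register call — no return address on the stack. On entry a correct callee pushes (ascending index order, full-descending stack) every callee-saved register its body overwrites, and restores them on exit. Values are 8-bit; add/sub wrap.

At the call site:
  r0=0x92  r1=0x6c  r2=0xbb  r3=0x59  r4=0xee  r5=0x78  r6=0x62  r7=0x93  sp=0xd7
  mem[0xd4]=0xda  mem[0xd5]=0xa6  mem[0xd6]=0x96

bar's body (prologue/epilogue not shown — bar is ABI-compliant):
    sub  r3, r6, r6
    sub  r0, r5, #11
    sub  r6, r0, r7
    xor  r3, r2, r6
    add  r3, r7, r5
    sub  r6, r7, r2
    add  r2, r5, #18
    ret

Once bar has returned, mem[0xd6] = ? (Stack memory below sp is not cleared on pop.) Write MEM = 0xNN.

MEM = 0xbb

prologue: push r2 → mem[0xd6]=0xbb, sp=0xd6
body[0] sub  r3, r6, r6 → r3=0x00
body[1] sub  r0, r5, #11 → r0=0x6d
body[2] sub  r6, r0, r7 → r6=0xda
body[3] xor  r3, r2, r6 → r3=0x61
body[4] add  r3, r7, r5 → r3=0x0b
body[5] sub  r6, r7, r2 → r6=0xd8
body[6] add  r2, r5, #18 → r2=0x8a
epilogue: pop r2=0xbb, sp=0xd7
prologue pushed ['r2'] at ['0xd6']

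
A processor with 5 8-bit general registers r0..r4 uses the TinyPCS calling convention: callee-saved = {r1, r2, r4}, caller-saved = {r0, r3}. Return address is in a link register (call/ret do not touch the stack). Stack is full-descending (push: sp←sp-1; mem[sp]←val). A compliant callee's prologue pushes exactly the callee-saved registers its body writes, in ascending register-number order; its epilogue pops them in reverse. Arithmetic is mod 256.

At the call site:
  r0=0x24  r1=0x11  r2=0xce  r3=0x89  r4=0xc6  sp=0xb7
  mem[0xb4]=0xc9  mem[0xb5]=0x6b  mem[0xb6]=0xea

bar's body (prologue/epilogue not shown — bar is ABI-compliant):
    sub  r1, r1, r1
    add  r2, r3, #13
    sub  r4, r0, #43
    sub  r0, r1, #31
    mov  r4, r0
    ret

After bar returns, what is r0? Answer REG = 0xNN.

prologue: push r1 -> mem[0xb6]=0x11, sp=0xb6
prologue: push r2 -> mem[0xb5]=0xce, sp=0xb5
prologue: push r4 -> mem[0xb4]=0xc6, sp=0xb4
body[0] sub  r1, r1, r1 -> r1=0x00
body[1] add  r2, r3, #13 -> r2=0x96
body[2] sub  r4, r0, #43 -> r4=0xf9
body[3] sub  r0, r1, #31 -> r0=0xe1
body[4] mov  r4, r0 -> r4=0xe1
epilogue: pop r4=0xc6, sp=0xb5
epilogue: pop r2=0xce, sp=0xb6
epilogue: pop r1=0x11, sp=0xb7
r0 is caller-saved -> body value

REG = 0xe1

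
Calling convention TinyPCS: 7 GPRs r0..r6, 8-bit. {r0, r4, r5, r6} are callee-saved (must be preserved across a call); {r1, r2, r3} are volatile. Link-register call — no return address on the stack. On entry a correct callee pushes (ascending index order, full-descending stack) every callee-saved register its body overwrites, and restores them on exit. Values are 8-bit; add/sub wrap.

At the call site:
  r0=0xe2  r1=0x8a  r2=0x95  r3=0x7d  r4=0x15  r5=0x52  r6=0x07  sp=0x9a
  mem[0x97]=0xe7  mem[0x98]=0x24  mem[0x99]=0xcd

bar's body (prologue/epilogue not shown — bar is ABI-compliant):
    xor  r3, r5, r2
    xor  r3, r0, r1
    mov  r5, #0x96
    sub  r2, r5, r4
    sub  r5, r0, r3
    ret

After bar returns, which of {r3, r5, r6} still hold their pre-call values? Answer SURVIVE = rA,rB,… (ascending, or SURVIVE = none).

prologue: push r5 → mem[0x99]=0x52, sp=0x99
body[0] xor  r3, r5, r2 → r3=0xc7
body[1] xor  r3, r0, r1 → r3=0x68
body[2] mov  r5, #0x96 → r5=0x96
body[3] sub  r2, r5, r4 → r2=0x81
body[4] sub  r5, r0, r3 → r5=0x7a
epilogue: pop r5=0x52, sp=0x9a
r3: caller-saved, written=True
r5: callee-saved, written=True
r6: callee-saved, written=False

SURVIVE = r5,r6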